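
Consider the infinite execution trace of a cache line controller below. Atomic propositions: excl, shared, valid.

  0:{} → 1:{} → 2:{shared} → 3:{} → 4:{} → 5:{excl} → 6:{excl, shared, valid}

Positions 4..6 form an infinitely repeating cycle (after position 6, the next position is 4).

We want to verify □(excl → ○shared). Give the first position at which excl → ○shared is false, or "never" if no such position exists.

Check excl → ○shared at each position in order: 0 ✓, 1 ✓, 2 ✓, 3 ✓, 4 ✓, 5 ✓.
At position 6 the labels are {excl, shared, valid} and the next position 4 has {}, so excl → ○shared is false there. This is the first violation.

6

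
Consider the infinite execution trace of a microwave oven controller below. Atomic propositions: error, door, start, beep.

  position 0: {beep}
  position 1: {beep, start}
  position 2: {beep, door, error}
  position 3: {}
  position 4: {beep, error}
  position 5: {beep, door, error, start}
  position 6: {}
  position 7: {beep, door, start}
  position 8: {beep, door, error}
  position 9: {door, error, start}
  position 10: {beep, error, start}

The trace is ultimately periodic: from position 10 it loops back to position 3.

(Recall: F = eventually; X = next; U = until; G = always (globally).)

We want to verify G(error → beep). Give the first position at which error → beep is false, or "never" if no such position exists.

Check error → beep at each position in order: 0 ✓, 1 ✓, 2 ✓, 3 ✓, 4 ✓, 5 ✓, 6 ✓, 7 ✓, 8 ✓.
At position 9 the labels are {door, error, start}, so error → beep is false there. This is the first violation.

9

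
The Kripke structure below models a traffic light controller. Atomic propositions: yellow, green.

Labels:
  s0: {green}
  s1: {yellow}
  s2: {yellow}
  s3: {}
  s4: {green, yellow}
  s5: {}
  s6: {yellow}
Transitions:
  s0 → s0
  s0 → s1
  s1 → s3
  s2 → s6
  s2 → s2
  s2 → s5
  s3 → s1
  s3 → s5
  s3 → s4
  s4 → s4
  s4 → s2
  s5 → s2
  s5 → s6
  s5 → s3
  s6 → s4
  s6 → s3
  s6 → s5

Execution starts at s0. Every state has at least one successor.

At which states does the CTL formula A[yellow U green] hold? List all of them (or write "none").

{s0, s4}

States satisfying yellow: {s1, s2, s4, s6}.
States satisfying green: {s0, s4}.
States satisfying A[yellow U green]: {s0, s4}.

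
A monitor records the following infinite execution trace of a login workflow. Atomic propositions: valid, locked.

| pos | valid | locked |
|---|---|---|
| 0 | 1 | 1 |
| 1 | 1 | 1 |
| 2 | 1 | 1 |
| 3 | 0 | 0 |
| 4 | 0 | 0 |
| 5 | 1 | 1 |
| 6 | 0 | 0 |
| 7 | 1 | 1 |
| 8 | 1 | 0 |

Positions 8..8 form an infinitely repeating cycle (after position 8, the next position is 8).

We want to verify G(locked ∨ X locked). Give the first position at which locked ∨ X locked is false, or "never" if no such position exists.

3

Check locked ∨ X locked at each position in order: 0 ✓, 1 ✓, 2 ✓.
At position 3 the labels are {} and the next position 4 has {}, so locked ∨ X locked is false there. This is the first violation.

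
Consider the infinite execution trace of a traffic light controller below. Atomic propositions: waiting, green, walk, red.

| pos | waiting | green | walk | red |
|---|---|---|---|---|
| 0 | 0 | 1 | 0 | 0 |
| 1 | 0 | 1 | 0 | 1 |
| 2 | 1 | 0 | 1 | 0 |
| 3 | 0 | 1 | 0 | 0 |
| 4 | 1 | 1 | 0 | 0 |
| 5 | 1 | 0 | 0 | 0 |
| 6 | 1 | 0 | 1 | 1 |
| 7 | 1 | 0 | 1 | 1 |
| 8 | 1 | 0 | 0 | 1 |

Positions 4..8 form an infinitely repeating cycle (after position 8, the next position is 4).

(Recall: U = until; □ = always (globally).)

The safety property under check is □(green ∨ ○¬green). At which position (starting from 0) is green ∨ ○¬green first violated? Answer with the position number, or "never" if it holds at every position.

Check green ∨ ○¬green at each position in order: 0 ✓, 1 ✓.
At position 2 the labels are {waiting, walk} and the next position 3 has {green}, so green ∨ ○¬green is false there. This is the first violation.

2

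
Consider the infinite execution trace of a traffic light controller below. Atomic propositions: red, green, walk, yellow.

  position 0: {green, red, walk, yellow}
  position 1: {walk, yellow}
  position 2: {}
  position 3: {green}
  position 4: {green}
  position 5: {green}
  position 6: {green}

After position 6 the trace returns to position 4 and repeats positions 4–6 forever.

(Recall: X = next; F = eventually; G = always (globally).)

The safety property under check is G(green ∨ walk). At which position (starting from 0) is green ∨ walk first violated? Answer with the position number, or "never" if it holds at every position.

2

Check green ∨ walk at each position in order: 0 ✓, 1 ✓.
At position 2 the labels are {}, so green ∨ walk is false there. This is the first violation.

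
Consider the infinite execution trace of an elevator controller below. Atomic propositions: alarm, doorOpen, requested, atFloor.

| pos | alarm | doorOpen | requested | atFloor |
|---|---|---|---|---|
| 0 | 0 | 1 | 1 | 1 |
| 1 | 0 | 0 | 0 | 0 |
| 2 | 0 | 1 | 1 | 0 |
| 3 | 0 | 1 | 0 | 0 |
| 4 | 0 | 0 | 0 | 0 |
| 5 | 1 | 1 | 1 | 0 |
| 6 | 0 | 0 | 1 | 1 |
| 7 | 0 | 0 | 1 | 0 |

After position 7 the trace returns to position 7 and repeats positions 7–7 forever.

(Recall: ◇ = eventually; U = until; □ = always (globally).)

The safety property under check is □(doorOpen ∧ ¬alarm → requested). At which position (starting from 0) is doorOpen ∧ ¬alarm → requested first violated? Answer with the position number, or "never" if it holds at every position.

Check doorOpen ∧ ¬alarm → requested at each position in order: 0 ✓, 1 ✓, 2 ✓.
At position 3 the labels are {doorOpen}, so doorOpen ∧ ¬alarm → requested is false there. This is the first violation.

3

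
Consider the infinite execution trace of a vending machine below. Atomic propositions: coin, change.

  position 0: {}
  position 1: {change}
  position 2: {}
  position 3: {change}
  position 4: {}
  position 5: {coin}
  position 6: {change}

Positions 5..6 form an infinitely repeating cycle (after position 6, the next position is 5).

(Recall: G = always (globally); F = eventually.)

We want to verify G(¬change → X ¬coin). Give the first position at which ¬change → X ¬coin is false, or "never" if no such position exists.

4

Check ¬change → X ¬coin at each position in order: 0 ✓, 1 ✓, 2 ✓, 3 ✓.
At position 4 the labels are {} and the next position 5 has {coin}, so ¬change → X ¬coin is false there. This is the first violation.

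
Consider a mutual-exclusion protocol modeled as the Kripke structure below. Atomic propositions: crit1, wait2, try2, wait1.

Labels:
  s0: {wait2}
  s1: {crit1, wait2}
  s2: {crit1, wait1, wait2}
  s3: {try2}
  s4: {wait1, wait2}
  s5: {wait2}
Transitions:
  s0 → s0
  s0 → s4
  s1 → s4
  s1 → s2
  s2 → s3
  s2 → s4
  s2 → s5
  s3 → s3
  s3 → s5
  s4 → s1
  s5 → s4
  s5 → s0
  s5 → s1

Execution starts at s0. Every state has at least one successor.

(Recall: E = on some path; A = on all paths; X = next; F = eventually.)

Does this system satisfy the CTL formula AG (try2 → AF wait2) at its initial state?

Violated

States satisfying try2 → AF wait2: {s0, s1, s2, s4, s5}.
States satisfying AG (try2 → AF wait2): ∅.
s3 is reachable from s0 and violates try2 → AF wait2, so AG fails at s0.
s0 ∉ Sat(AG (try2 → AF wait2)).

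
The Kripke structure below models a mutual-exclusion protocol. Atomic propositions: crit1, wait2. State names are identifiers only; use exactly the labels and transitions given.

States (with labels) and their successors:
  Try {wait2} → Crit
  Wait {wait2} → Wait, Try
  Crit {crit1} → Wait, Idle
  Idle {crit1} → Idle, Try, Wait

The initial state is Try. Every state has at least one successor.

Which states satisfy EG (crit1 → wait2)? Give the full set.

States satisfying crit1 → wait2: {Try, Wait}.
States satisfying EG (crit1 → wait2): {Wait}.

{Wait}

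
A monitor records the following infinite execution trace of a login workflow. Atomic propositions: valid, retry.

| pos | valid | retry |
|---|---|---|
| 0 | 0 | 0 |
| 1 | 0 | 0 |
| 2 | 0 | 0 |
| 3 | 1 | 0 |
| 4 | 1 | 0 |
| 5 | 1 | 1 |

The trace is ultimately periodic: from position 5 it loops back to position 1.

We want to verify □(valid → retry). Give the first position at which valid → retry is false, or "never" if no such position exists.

3

Check valid → retry at each position in order: 0 ✓, 1 ✓, 2 ✓.
At position 3 the labels are {valid}, so valid → retry is false there. This is the first violation.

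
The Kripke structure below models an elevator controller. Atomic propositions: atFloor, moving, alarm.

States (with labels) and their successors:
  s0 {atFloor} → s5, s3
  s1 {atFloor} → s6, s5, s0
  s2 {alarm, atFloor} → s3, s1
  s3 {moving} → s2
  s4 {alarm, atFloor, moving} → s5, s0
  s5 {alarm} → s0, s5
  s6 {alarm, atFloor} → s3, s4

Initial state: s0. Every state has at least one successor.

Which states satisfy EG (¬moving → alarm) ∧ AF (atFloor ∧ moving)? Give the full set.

States satisfying ¬moving → alarm: {s2, s3, s4, s5, s6}.
States satisfying EG (¬moving → alarm): {s2, s3, s4, s5, s6}.
States satisfying atFloor ∧ moving: {s4}.
States satisfying AF (atFloor ∧ moving): {s4}.
States satisfying EG (¬moving → alarm) ∧ AF (atFloor ∧ moving): {s4}.

{s4}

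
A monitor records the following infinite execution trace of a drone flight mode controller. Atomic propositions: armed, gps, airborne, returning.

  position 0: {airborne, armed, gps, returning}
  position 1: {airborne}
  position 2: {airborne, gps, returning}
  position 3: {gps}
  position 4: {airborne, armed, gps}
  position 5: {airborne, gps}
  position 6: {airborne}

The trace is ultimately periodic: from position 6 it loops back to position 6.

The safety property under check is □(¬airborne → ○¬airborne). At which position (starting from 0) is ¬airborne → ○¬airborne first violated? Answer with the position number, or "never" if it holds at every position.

Check ¬airborne → ○¬airborne at each position in order: 0 ✓, 1 ✓, 2 ✓.
At position 3 the labels are {gps} and the next position 4 has {airborne, armed, gps}, so ¬airborne → ○¬airborne is false there. This is the first violation.

3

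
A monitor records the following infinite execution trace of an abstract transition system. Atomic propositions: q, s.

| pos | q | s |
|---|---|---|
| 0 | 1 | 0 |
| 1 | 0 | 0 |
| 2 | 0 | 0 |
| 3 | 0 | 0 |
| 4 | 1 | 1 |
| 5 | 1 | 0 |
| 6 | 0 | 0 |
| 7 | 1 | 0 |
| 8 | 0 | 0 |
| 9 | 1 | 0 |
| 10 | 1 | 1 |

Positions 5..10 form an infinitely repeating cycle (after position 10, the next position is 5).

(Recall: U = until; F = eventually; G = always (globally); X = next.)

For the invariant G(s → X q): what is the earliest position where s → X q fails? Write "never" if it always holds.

never

s → X q holds at every position 0..10, and those are all the positions the trace ever visits, so the invariant G(s → X q) is never violated.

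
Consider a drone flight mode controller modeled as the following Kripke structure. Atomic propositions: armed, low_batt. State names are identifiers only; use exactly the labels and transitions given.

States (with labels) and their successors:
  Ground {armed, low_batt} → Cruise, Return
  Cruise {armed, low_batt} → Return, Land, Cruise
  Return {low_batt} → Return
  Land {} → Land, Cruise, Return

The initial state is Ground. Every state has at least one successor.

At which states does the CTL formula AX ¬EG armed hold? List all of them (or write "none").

{Return}

States satisfying ¬EG armed: {Return, Land}.
States satisfying AX ¬EG armed: {Return}.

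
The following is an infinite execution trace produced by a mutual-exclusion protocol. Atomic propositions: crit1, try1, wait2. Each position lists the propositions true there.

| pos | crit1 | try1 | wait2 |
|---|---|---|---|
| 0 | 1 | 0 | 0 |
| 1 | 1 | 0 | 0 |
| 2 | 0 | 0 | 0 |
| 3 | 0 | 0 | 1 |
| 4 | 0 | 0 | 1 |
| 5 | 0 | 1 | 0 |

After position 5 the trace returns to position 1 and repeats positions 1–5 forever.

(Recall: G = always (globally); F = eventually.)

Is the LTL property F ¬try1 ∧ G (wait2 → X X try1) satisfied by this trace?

No

¬try1 holds at position 0, which is reachable from 0, so F ¬try1 holds.
wait2 → X X try1 must hold at every position from 0 onward. It fails at position 4, so G (wait2 → X X try1) is false.
Positions where wait2 holds: 3, 4.
Check X X try1 at each: 3→ok, 4→fails.
At position 0: F ¬try1 is true; G (wait2 → X X try1) is false; so F ¬try1 ∧ G (wait2 → X X try1) is false.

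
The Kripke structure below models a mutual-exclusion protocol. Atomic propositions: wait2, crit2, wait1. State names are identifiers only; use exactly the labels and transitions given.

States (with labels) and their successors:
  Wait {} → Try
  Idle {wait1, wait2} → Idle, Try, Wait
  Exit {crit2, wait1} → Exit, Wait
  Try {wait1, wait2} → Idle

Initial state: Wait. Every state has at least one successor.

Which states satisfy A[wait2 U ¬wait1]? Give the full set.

States satisfying wait2: {Idle, Try}.
States satisfying ¬wait1: {Wait}.
States satisfying A[wait2 U ¬wait1]: {Wait}.

{Wait}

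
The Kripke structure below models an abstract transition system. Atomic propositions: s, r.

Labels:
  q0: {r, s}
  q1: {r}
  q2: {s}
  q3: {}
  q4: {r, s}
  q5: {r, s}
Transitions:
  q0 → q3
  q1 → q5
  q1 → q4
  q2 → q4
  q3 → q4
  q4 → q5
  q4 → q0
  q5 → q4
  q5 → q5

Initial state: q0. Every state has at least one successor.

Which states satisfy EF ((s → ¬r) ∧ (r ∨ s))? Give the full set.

{q1, q2}

States satisfying (s → ¬r) ∧ (r ∨ s): {q1, q2}.
States satisfying EF ((s → ¬r) ∧ (r ∨ s)): {q1, q2}.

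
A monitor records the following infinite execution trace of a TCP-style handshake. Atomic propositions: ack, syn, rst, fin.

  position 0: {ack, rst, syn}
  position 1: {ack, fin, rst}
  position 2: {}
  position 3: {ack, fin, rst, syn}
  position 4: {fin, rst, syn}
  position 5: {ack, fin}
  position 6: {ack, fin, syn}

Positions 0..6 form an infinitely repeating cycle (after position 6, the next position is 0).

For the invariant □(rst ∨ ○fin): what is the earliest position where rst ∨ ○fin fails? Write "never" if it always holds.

Check rst ∨ ○fin at each position in order: 0 ✓, 1 ✓, 2 ✓, 3 ✓, 4 ✓, 5 ✓.
At position 6 the labels are {ack, fin, syn} and the next position 0 has {ack, rst, syn}, so rst ∨ ○fin is false there. This is the first violation.

6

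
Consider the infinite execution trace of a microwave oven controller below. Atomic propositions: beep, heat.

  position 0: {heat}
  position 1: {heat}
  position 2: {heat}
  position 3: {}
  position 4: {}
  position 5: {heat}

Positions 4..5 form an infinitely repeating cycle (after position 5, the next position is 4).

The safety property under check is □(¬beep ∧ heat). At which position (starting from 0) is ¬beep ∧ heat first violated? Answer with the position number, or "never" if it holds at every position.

3

Check ¬beep ∧ heat at each position in order: 0 ✓, 1 ✓, 2 ✓.
At position 3 the labels are {}, so ¬beep ∧ heat is false there. This is the first violation.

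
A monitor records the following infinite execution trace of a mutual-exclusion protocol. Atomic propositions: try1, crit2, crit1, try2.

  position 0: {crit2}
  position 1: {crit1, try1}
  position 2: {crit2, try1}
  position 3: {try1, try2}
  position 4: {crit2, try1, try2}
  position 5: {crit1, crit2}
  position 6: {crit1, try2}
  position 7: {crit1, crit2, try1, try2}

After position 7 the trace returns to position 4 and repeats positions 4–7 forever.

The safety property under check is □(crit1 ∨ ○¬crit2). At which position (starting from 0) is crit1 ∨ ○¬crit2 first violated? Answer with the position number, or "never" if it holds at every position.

3

Check crit1 ∨ ○¬crit2 at each position in order: 0 ✓, 1 ✓, 2 ✓.
At position 3 the labels are {try1, try2} and the next position 4 has {crit2, try1, try2}, so crit1 ∨ ○¬crit2 is false there. This is the first violation.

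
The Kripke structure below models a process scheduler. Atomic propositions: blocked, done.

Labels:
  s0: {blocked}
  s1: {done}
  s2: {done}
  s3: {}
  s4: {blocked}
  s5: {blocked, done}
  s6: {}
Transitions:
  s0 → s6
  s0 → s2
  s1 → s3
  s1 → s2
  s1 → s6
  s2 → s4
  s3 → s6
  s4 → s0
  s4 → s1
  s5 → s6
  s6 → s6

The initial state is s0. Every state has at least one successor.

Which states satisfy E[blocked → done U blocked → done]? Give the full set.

{s1, s2, s3, s5, s6}

States satisfying blocked → done: {s1, s2, s3, s5, s6}.
States satisfying E[blocked → done U blocked → done]: {s1, s2, s3, s5, s6}.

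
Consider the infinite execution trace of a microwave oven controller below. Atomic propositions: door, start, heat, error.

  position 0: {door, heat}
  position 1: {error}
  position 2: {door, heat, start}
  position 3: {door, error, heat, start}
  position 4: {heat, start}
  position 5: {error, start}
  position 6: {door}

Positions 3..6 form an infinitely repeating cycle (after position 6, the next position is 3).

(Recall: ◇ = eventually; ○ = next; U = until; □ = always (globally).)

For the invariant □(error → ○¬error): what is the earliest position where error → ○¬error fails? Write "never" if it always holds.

error → ○¬error holds at every position 0..6, and those are all the positions the trace ever visits, so the invariant □(error → ○¬error) is never violated.

never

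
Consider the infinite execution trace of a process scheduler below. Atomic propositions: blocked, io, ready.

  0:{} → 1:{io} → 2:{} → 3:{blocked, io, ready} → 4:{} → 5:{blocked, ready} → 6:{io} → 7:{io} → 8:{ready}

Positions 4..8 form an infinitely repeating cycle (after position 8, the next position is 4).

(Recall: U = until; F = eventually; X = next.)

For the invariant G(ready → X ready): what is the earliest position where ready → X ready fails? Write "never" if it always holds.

Check ready → X ready at each position in order: 0 ✓, 1 ✓, 2 ✓.
At position 3 the labels are {blocked, io, ready} and the next position 4 has {}, so ready → X ready is false there. This is the first violation.

3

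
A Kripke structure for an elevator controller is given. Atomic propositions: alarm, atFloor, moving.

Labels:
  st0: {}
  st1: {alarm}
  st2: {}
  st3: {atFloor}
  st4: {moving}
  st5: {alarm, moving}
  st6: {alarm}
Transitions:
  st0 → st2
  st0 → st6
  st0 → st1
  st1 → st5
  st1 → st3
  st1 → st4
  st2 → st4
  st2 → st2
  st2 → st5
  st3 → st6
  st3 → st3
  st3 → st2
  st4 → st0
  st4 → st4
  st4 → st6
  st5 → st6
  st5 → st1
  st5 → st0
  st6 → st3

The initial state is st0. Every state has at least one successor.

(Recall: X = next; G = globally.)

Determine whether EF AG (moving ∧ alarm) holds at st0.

No

States satisfying AG (moving ∧ alarm): ∅.
States satisfying EF AG (moving ∧ alarm): ∅.
No suitable path/successor from st0 witnesses the formula.
st0 ∉ Sat(EF AG (moving ∧ alarm)).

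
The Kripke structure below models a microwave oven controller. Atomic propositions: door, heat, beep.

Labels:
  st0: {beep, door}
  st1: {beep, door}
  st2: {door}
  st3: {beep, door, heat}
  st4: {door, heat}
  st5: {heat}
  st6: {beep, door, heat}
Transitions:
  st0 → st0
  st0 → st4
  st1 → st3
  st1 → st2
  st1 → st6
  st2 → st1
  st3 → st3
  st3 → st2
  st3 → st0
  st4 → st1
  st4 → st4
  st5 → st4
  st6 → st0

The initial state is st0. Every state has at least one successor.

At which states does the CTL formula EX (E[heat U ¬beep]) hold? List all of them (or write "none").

States satisfying E[heat U ¬beep]: {st2, st3, st4, st5}.
States satisfying EX (E[heat U ¬beep]): {st0, st1, st3, st4, st5}.

{st0, st1, st3, st4, st5}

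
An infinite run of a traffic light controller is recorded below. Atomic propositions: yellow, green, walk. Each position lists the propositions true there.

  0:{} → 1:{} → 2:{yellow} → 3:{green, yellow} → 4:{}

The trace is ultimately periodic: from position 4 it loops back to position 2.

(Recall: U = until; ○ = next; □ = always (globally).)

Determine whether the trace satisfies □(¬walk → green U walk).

Does not hold

¬walk → green U walk must hold at every position from 0 onward. It fails at position 0, so □(¬walk → green U walk) is false.
Positions where ¬walk holds: 0, 1, 2, 3, 4.
Check green U walk at each: 0→fails, 1→fails, 2→fails, 3→fails, 4→fails.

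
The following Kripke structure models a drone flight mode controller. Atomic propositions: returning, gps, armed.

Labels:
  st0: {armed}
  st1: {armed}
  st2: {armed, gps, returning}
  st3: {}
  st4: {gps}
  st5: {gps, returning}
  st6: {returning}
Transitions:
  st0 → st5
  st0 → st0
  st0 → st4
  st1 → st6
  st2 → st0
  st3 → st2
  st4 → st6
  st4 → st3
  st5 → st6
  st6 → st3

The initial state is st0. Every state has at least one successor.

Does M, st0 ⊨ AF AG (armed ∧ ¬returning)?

States satisfying AG (armed ∧ ¬returning): ∅.
States satisfying AF AG (armed ∧ ¬returning): ∅.
There is a path from st0 along which AG (armed ∧ ¬returning) never holds.
st0 ∉ Sat(AF AG (armed ∧ ¬returning)).

No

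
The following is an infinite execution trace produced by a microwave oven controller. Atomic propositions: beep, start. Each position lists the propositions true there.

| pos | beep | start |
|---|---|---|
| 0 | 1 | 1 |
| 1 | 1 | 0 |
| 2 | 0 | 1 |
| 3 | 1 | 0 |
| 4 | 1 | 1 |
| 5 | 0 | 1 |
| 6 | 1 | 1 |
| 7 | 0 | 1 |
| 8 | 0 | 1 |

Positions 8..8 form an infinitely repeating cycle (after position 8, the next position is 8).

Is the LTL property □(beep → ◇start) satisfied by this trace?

beep → ◇start holds at every position 0..8, and those are all positions ever visited, so □(beep → ◇start) holds.
Positions where beep holds: 0, 1, 3, 4, 6.
Check ◇start at each: 0→ok, 1→ok, 3→ok, 4→ok, 6→ok.

Satisfied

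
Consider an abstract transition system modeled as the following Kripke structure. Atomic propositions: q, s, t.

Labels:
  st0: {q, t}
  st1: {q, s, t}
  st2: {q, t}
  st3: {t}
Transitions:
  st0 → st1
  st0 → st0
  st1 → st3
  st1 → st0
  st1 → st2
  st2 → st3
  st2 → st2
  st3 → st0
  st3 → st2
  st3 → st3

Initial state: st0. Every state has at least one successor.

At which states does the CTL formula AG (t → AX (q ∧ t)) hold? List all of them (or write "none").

States satisfying t → AX (q ∧ t): {st0}.
States satisfying AG (t → AX (q ∧ t)): ∅.

none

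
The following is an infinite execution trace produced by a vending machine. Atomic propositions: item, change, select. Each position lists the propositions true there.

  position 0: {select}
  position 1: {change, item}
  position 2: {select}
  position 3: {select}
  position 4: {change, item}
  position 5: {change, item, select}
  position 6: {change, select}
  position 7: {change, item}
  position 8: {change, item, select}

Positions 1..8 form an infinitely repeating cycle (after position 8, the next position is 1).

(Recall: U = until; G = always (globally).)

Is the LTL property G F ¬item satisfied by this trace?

F ¬item holds at every position 0..8, and those are all positions ever visited, so G F ¬item holds.

Satisfied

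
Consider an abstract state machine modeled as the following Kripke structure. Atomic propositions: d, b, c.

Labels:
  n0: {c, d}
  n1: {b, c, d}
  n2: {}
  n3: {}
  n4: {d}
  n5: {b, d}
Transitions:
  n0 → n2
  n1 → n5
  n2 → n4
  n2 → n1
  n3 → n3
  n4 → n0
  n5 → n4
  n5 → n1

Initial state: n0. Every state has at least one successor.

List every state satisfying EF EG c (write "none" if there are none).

none

States satisfying EG c: ∅.
States satisfying EF EG c: ∅.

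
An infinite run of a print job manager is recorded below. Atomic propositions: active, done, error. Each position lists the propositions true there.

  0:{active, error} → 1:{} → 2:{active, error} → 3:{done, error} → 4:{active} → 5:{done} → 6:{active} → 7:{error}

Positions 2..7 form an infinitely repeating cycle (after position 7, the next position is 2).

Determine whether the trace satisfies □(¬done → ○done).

¬done → ○done must hold at every position from 0 onward. It fails at position 0, so □(¬done → ○done) is false.
Positions where ¬done holds: 0, 1, 2, 4, 6, 7.
Check ○done at each: 0→fails, 1→fails, 2→ok, 4→ok, 6→fails, 7→fails.

Does not hold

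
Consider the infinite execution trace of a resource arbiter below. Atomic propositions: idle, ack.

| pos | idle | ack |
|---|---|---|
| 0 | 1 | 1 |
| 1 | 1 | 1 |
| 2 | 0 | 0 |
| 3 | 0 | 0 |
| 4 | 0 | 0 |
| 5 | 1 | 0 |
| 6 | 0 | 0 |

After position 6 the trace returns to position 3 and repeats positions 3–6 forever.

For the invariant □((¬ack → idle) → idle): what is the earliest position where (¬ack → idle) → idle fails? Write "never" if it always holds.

never

(¬ack → idle) → idle holds at every position 0..6, and those are all the positions the trace ever visits, so the invariant □((¬ack → idle) → idle) is never violated.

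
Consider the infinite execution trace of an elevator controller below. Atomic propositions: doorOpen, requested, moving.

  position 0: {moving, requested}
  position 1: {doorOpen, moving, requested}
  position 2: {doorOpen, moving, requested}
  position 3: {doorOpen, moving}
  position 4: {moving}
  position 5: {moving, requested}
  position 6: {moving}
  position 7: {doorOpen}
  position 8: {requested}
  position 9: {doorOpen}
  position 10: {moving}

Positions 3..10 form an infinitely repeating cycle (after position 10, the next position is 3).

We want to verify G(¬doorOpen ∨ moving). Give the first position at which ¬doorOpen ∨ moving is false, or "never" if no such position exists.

7

Check ¬doorOpen ∨ moving at each position in order: 0 ✓, 1 ✓, 2 ✓, 3 ✓, 4 ✓, 5 ✓, 6 ✓.
At position 7 the labels are {doorOpen}, so ¬doorOpen ∨ moving is false there. This is the first violation.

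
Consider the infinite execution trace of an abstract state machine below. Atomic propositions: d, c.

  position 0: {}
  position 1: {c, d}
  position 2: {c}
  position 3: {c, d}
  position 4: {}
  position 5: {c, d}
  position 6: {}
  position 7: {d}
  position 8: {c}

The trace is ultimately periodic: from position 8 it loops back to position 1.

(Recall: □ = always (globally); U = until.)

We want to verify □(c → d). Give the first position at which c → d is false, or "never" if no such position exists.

Check c → d at each position in order: 0 ✓, 1 ✓.
At position 2 the labels are {c}, so c → d is false there. This is the first violation.

2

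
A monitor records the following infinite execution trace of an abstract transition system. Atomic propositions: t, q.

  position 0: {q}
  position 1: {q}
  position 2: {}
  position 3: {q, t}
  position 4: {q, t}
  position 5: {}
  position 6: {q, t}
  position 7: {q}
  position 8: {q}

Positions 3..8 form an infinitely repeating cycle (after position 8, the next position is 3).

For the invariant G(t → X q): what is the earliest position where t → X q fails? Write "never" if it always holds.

Check t → X q at each position in order: 0 ✓, 1 ✓, 2 ✓, 3 ✓.
At position 4 the labels are {q, t} and the next position 5 has {}, so t → X q is false there. This is the first violation.

4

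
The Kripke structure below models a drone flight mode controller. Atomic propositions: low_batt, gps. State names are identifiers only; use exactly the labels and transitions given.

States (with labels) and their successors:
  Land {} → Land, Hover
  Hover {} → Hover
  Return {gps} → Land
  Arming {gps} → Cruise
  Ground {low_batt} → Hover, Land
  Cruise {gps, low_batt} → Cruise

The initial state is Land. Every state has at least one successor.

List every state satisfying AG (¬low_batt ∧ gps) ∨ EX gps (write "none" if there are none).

{Arming, Cruise}

States satisfying ¬low_batt ∧ gps: {Return, Arming}.
States satisfying AG (¬low_batt ∧ gps): ∅.
States satisfying gps: {Return, Arming, Cruise}.
States satisfying EX gps: {Arming, Cruise}.
States satisfying AG (¬low_batt ∧ gps) ∨ EX gps: {Arming, Cruise}.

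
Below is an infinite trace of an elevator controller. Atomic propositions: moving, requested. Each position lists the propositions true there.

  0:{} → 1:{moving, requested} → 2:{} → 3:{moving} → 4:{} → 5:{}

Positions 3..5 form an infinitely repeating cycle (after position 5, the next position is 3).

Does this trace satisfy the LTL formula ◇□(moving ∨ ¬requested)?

□(moving ∨ ¬requested) holds at position 0, which is reachable from 0, so ◇□(moving ∨ ¬requested) holds.

Satisfied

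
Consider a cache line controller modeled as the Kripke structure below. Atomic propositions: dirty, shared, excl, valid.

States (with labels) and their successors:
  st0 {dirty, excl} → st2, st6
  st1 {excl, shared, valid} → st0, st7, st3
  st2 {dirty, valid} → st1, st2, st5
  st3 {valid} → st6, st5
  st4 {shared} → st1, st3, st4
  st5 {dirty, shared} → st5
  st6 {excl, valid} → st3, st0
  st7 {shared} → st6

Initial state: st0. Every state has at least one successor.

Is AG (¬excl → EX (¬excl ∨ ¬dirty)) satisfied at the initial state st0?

Yes

States satisfying ¬excl → EX (¬excl ∨ ¬dirty): {st0, st1, st2, st3, st4, st5, st6, st7}.
States satisfying AG (¬excl → EX (¬excl ∨ ¬dirty)): {st0, st1, st2, st3, st4, st5, st6, st7}.
Every state reachable from st0 satisfies ¬excl → EX (¬excl ∨ ¬dirty).
st0 ∈ Sat(AG (¬excl → EX (¬excl ∨ ¬dirty))).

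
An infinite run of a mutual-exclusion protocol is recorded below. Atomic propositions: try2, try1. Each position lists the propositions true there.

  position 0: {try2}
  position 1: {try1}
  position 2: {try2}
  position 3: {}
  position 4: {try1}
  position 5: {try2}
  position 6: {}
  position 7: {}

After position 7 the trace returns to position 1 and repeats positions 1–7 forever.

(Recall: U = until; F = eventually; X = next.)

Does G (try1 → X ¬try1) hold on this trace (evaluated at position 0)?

try1 → X ¬try1 holds at every position 0..7, and those are all positions ever visited, so G (try1 → X ¬try1) holds.
Positions where try1 holds: 1, 4.
Check X ¬try1 at each: 1→ok, 4→ok.

Holds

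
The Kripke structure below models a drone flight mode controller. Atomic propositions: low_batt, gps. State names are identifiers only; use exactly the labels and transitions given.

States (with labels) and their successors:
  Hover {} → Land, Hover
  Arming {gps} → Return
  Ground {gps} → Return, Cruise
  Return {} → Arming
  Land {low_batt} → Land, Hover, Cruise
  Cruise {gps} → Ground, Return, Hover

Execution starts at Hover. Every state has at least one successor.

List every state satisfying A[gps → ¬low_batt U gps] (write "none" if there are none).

States satisfying gps → ¬low_batt: {Hover, Arming, Ground, Return, Land, Cruise}.
States satisfying gps: {Arming, Ground, Cruise}.
States satisfying A[gps → ¬low_batt U gps]: {Arming, Ground, Return, Cruise}.

{Arming, Ground, Return, Cruise}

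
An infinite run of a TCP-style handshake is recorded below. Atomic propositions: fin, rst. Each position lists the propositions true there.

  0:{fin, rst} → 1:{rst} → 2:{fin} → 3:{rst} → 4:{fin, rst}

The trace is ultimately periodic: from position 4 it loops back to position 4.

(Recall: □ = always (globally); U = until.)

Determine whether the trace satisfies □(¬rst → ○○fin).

Satisfied

¬rst → ○○fin holds at every position 0..4, and those are all positions ever visited, so □(¬rst → ○○fin) holds.
Positions where ¬rst holds: 2.
Check ○○fin at each: 2→ok.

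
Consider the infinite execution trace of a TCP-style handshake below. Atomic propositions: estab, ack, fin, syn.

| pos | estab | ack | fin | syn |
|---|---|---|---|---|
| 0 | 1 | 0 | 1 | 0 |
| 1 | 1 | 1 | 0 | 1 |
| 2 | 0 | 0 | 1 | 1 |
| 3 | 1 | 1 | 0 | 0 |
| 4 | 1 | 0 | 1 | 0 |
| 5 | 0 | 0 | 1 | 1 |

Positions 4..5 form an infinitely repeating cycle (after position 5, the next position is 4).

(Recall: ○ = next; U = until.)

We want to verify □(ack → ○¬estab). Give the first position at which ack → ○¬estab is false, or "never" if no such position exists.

Check ack → ○¬estab at each position in order: 0 ✓, 1 ✓, 2 ✓.
At position 3 the labels are {ack, estab} and the next position 4 has {estab, fin}, so ack → ○¬estab is false there. This is the first violation.

3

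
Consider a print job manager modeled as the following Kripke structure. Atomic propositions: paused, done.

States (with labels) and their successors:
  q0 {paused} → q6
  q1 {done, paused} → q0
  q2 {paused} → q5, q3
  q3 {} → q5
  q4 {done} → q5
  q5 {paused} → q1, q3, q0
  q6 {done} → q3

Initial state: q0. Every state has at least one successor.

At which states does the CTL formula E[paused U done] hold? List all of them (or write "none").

States satisfying paused: {q0, q1, q2, q5}.
States satisfying done: {q1, q4, q6}.
States satisfying E[paused U done]: {q0, q1, q2, q4, q5, q6}.

{q0, q1, q2, q4, q5, q6}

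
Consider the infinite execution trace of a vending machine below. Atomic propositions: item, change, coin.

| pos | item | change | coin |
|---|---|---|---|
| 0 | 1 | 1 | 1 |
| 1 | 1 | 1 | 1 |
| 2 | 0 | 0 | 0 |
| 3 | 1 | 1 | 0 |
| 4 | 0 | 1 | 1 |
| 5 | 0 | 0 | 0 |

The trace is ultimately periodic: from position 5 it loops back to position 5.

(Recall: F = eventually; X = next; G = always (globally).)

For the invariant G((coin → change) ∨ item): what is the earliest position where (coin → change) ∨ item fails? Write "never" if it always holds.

never

(coin → change) ∨ item holds at every position 0..5, and those are all the positions the trace ever visits, so the invariant G((coin → change) ∨ item) is never violated.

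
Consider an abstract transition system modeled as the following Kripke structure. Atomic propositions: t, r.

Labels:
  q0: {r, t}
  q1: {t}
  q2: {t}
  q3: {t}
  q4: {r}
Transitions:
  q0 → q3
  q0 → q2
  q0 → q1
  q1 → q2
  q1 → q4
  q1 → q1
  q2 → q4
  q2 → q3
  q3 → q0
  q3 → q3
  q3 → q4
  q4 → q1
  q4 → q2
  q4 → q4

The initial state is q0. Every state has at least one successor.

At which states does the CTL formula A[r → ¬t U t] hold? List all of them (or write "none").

{q0, q1, q2, q3}

States satisfying r → ¬t: {q1, q2, q3, q4}.
States satisfying t: {q0, q1, q2, q3}.
States satisfying A[r → ¬t U t]: {q0, q1, q2, q3}.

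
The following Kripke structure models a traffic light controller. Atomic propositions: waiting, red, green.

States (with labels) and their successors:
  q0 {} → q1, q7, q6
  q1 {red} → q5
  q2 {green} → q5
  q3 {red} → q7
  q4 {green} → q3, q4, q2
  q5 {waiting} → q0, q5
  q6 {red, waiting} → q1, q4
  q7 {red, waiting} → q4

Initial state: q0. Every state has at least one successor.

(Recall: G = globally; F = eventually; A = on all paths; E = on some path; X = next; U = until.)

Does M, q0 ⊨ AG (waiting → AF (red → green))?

Holds

States satisfying waiting → AF (red → green): {q0, q1, q2, q3, q4, q5, q6, q7}.
States satisfying AG (waiting → AF (red → green)): {q0, q1, q2, q3, q4, q5, q6, q7}.
Every state reachable from q0 satisfies waiting → AF (red → green).
q0 ∈ Sat(AG (waiting → AF (red → green))).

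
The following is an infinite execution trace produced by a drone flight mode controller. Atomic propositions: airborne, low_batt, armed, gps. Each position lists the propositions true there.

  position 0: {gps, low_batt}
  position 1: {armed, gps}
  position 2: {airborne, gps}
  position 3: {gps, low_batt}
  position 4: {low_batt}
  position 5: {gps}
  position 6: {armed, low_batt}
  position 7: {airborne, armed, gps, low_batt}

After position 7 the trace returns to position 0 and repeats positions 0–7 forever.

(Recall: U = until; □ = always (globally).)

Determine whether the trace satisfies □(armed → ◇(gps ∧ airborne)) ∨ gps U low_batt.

armed → ◇(gps ∧ airborne) holds at every position 0..7, and those are all positions ever visited, so □(armed → ◇(gps ∧ airborne)) holds.
Positions where armed holds: 1, 6, 7.
Check ◇(gps ∧ airborne) at each: 1→ok, 6→ok, 7→ok.
Walking from position 0: low_batt first holds at position 0, and gps holds at every earlier position along the way, so gps U low_batt holds.
At position 0: □(armed → ◇(gps ∧ airborne)) is true; gps U low_batt is true; so □(armed → ◇(gps ∧ airborne)) ∨ gps U low_batt is true.

Holds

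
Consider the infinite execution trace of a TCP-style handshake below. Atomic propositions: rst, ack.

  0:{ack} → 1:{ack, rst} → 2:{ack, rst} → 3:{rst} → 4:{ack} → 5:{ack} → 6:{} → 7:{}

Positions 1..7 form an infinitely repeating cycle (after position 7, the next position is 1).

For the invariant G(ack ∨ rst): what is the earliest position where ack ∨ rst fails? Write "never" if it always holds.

6

Check ack ∨ rst at each position in order: 0 ✓, 1 ✓, 2 ✓, 3 ✓, 4 ✓, 5 ✓.
At position 6 the labels are {}, so ack ∨ rst is false there. This is the first violation.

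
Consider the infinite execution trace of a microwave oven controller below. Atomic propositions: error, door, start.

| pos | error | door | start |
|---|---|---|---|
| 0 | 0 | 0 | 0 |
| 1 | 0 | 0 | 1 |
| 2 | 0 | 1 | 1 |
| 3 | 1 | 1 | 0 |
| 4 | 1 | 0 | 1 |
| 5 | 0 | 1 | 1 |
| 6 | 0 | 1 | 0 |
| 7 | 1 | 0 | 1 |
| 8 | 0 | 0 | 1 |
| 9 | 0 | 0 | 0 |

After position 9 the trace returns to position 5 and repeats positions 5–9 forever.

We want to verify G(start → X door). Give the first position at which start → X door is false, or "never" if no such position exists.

7

Check start → X door at each position in order: 0 ✓, 1 ✓, 2 ✓, 3 ✓, 4 ✓, 5 ✓, 6 ✓.
At position 7 the labels are {error, start} and the next position 8 has {start}, so start → X door is false there. This is the first violation.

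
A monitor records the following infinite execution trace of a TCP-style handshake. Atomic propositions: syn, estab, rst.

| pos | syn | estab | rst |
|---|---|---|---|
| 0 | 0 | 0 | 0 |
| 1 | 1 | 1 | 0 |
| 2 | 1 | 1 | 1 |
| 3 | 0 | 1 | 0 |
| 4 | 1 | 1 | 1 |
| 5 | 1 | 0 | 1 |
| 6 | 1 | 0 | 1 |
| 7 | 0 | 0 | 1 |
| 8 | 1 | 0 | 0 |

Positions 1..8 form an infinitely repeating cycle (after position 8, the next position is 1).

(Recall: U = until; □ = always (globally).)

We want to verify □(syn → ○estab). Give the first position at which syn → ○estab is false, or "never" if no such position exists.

Check syn → ○estab at each position in order: 0 ✓, 1 ✓, 2 ✓, 3 ✓.
At position 4 the labels are {estab, rst, syn} and the next position 5 has {rst, syn}, so syn → ○estab is false there. This is the first violation.

4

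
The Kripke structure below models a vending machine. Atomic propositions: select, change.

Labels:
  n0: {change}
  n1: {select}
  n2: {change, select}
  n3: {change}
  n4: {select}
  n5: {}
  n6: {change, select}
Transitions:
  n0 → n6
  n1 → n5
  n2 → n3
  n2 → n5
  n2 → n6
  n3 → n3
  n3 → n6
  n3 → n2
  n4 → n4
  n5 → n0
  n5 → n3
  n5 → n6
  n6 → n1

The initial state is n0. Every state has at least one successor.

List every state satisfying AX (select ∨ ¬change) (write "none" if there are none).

States satisfying select ∨ ¬change: {n1, n2, n4, n5, n6}.
States satisfying AX (select ∨ ¬change): {n0, n1, n4, n6}.

{n0, n1, n4, n6}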